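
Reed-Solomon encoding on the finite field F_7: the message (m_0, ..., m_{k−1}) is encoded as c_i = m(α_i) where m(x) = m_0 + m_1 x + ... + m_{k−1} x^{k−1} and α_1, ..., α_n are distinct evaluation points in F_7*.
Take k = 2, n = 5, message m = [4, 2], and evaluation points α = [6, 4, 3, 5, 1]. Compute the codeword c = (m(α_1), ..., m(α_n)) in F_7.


c = [2, 5, 3, 0, 6]

Message polynomial: m(x) = 4 + 2·x (mod 7).
For each evaluation point α_i, compute m(α_i) mod 7:
  α_1 = 6: Horner steps 2 → 2, so m(6) = 2.
  α_2 = 4: Horner steps 2 → 5, so m(4) = 5.
  α_3 = 3: Horner steps 2 → 3, so m(3) = 3.
  α_4 = 5: Horner steps 2 → 0, so m(5) = 0.
  α_5 = 1: Horner steps 2 → 6, so m(1) = 6.
Codeword c = [2, 5, 3, 0, 6] ∈ F_7^5.


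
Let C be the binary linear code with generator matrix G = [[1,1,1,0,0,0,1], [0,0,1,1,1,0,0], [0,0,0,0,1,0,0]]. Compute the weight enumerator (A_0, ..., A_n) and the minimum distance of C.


Weight distribution: A_0 = 1, A_1 = 1, A_2 = 1, A_3 = 1, A_4 = 2, A_5 = 2. Minimum distance d = 1.

Enumerate all 2^3 = 8 messages m ∈ F_2^3.
For each, compute codeword c = mG in F_2^7, then tally its weight.
  m = 000 → c = 0000000, weight = 0.
  m = 100 → c = 1110001, weight = 4.
  m = 010 → c = 0011100, weight = 3.
  m = 110 → c = 1101101, weight = 5.
  m = 001 → c = 0000100, weight = 1.
  m = 101 → c = 1110101, weight = 5.
  m = 011 → c = 0011000, weight = 2.
  m = 111 → c = 1101001, weight = 4.
Tally weights:
  weight 0: 1 codewords.
  weight 1: 1 codewords.
  weight 2: 1 codewords.
  weight 3: 1 codewords.
  weight 4: 2 codewords.
  weight 5: 2 codewords.
Minimum distance d = smallest w > 0 with A_w > 0 = 1.
Sanity: Σ A_w = 8 = 2^3 = 8 ✓.


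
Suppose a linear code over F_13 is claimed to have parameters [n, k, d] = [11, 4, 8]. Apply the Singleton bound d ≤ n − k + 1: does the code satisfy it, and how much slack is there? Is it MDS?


Singleton RHS = n − k + 1 = 8, slack = 0, bound satisfied, MDS.

Singleton bound: d ≤ n − k + 1.
Here n = 11, k = 4, so n − k + 1 = 8.
Given d = 8, check d ≤ 8: YES.
Slack = (n − k + 1) − d = 0.
The code is MDS (slack = 0).
Description: the claimed parameters are [11, 4, 8]_13; such a code would be MDS (meets Singleton bound).


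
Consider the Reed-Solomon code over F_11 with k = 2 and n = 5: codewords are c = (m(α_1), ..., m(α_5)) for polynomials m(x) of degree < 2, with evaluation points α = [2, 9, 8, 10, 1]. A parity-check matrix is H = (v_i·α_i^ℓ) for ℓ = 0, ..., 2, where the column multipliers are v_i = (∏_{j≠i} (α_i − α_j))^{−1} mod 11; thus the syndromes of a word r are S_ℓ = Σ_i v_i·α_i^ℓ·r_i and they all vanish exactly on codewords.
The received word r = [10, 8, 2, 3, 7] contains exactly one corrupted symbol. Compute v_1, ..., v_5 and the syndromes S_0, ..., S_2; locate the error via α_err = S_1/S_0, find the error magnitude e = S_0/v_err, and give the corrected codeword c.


S = (4, 4, 4), error at position 5, error magnitude e = 3, c = [10, 8, 2, 3, 4].

Step 1: column multipliers v_i = (∏_{j≠i}(α_i − α_j))^{−1} mod 11.
  i = 1 (α = 2): (2−9)(2−8)(2−10)(2−1) = (−7)·(−6)·(−8)·1 = −336 ≡ 5, so v_1 = 5^{−1} = 9 (mod 11).
  i = 2 (α = 9): (9−2)(9−8)(9−10)(9−1) = 7·1·(−1)·8 = −56 ≡ 10, so v_2 = 10^{−1} = 10 (mod 11).
  i = 3 (α = 8): (8−2)(8−9)(8−10)(8−1) = 6·(−1)·(−2)·7 = 84 ≡ 7, so v_3 = 7^{−1} = 8 (mod 11).
  i = 4 (α = 10): (10−2)(10−9)(10−8)(10−1) = 8·1·2·9 = 144 ≡ 1, so v_4 = 1^{−1} = 1 (mod 11).
  i = 5 (α = 1): (1−2)(1−9)(1−8)(1−10) = (−1)·(−8)·(−7)·(−9) = 504 ≡ 9, so v_5 = 9^{−1} = 5 (mod 11).
  v = [9, 10, 8, 1, 5].
Step 2: syndromes of r = [10, 8, 2, 3, 7] (all sums mod 11).
  S_0 = Σ v_i r_i = 9·10 + 10·8 + 8·2 + 1·3 + 5·7 = 224 ≡ 4.
  S_1 = Σ v_i α_i r_i = 9·2·10 + 10·9·8 + 8·8·2 + 1·10·3 + 5·1·7 = 1093 ≡ 4.
  α_i^2 mod 11 = [4, 4, 9, 1, 1].
  S_2 = Σ v_i α_i^2 r_i = 9·4·10 + 10·4·8 + 8·9·2 + 1·1·3 + 5·1·7 = 862 ≡ 4.
  S = (4, 4, 4) ≠ 0, so r is not a codeword (an error is present).
Step 3: locate the error. For a single error e at position i, S_ℓ = v_i·e·α_i^ℓ, so α_err = S_1/S_0.
  S_0^{−1} = 4^{−1} = 3 (mod 11), so α_err = 4·3 = 12 ≡ 1 = α_5. Error position i = 5.
  Consistency check: S_2/S_1 = 4·3 = 12 ≡ 1 = α_err ✓ (single-error assumption holds).
Step 4: error magnitude e = S_0/v_5 = S_0·∏_{j≠5}(α_5 − α_j) = 4·9 = 36 ≡ 3 (mod 11).
Step 5: correct position 5: c_5 = r_5 − e = 7 − 3 ≡ 4 (mod 11). Hence c = [10, 8, 2, 3, 4].
  Check: interpolating c through the α_i gives m(x) = 9 + 6·x (degree < 2) with m(α_i) = c_i for every i, so c is indeed a codeword.


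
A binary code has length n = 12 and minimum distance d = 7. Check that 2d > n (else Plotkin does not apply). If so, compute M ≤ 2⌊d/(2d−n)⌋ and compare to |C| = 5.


Plotkin bound M ≤ 6; given |C| = 5 ≤ bound (satisfied).

Check applicability: 2d = 14, n = 12.
2d − n = 2 > 0, so Plotkin applies.
Compute d/(2d−n) = 7/2 ≈ 3.5000.
⌊d/(2d−n)⌋ = 3.
Plotkin bound: M ≤ 2·3 = 6.
Given |C| = 5, check: satisfied.
This |C| is below the Plotkin bound.


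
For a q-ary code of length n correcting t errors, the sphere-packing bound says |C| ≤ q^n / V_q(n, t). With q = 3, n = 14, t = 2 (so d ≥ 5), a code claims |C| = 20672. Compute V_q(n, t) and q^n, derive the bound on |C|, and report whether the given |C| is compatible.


V_q(n, t) = 393, q^n = 4782969, Hamming bound = 12170, |C| = 20672 > bound (violated).

Step 1: Compute V_q(n, t) = Σ_{j=0}^2 C(n, j) (q−1)^j.
  j = 0: C(14,0)·(2)^0 = 1·1 = 1.
  j = 1: C(14,1)·(2)^1 = 14·2 = 28.
  j = 2: C(14,2)·(2)^2 = 91·4 = 364.
  V_q(n, t) = 1 + 28 + 364 = 393.
Step 2: q^n = 3^14 = 4782969.
Step 3: Hamming bound ⌊q^n / V_q(n,t)⌋ = ⌊4782969/393⌋ = 12170.
Step 4: Compare |C| = 20672 to 12170: violated.
The claimed |C| lies above the Hamming bound, so no 3-ary code of length 14 with d ≥ 5 can have 20672 codewords.


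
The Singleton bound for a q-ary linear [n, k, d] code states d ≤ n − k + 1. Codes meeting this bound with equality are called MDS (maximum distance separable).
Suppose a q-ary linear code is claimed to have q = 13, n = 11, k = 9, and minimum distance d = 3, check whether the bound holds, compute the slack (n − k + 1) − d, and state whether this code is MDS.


Singleton RHS = n − k + 1 = 3, slack = 0, bound satisfied, MDS.

Singleton bound: d ≤ n − k + 1.
Here n = 11, k = 9, so n − k + 1 = 3.
Given d = 3, check d ≤ 3: YES.
Slack = (n − k + 1) − d = 0.
The code is MDS (slack = 0).
Description: the claimed parameters are [11, 9, 3]_13; such a code would be MDS (meets Singleton bound).


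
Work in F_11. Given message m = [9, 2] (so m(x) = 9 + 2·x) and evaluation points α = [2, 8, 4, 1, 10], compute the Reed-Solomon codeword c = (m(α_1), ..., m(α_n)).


c = [2, 3, 6, 0, 7]

Message polynomial: m(x) = 9 + 2·x (mod 11).
For each evaluation point α_i, compute m(α_i) mod 11:
  α_1 = 2: Horner steps 2 → 2, so m(2) = 2.
  α_2 = 8: Horner steps 2 → 3, so m(8) = 3.
  α_3 = 4: Horner steps 2 → 6, so m(4) = 6.
  α_4 = 1: Horner steps 2 → 0, so m(1) = 0.
  α_5 = 10: Horner steps 2 → 7, so m(10) = 7.
Codeword c = [2, 3, 6, 0, 7] ∈ F_11^5.


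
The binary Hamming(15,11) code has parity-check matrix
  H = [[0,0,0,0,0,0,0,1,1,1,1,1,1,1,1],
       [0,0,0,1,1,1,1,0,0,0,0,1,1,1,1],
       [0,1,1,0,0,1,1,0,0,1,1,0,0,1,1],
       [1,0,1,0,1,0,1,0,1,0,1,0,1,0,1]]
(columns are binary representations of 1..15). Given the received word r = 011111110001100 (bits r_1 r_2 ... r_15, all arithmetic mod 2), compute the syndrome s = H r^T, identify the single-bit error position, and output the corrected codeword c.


s = (1, 0, 0, 0)^T, error position = 8, corrected codeword c = 011111100001100

Compute s = H r^T mod 2 one row at a time:
  s_1 = 1 + 0 + 0 + 0 + 1 + 1 + 0 + 0 = 3 ≡ 1 (mod 2).
  s_2 = 1 + 1 + 1 + 1 + 1 + 1 + 0 + 0 = 6 ≡ 0 (mod 2).
  s_3 = 1 + 1 + 1 + 1 + 0 + 0 + 0 + 0 = 4 ≡ 0 (mod 2).
  s_4 = 0 + 1 + 1 + 1 + 0 + 0 + 1 + 0 = 4 ≡ 0 (mod 2).
s = (1, 0, 0, 0)^T — this equals column 8 of H (binary 1000), so error is at position 8.
Correct: flip bit 8 of r = 011111110001100 to get c = 011111100001100.


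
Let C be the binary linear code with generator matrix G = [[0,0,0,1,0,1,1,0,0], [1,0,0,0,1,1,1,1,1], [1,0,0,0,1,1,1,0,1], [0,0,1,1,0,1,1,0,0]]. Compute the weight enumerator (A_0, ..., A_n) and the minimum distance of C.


Weight distribution: A_0 = 1, A_1 = 2, A_2 = 1, A_3 = 1, A_4 = 3, A_5 = 4, A_6 = 3, A_7 = 1. Minimum distance d = 1.

Enumerate all 2^4 = 16 messages m ∈ F_2^4.
For each, compute codeword c = mG in F_2^9, then tally its weight.
  m = 0000 → c = 000000000, weight = 0.
  m = 1000 → c = 000101100, weight = 3.
  m = 0100 → c = 100011111, weight = 6.
  m = 1100 → c = 100110011, weight = 5.
  m = 0010 → c = 100011101, weight = 5.
  m = 1010 → c = 100110001, weight = 4.
  m = 0110 → c = 000000010, weight = 1.
  m = 1110 → c = 000101110, weight = 4.
  m = 0001 → c = 001101100, weight = 4.
  m = 1001 → c = 001000000, weight = 1.
  m = 0101 → c = 101110011, weight = 6.
  m = 1101 → c = 101011111, weight = 7.
  m = 0011 → c = 101110001, weight = 5.
  m = 1011 → c = 101011101, weight = 6.
  m = 0111 → c = 001101110, weight = 5.
  m = 1111 → c = 001000010, weight = 2.
Tally weights:
  weight 0: 1 codewords.
  weight 1: 2 codewords.
  weight 2: 1 codewords.
  weight 3: 1 codewords.
  weight 4: 3 codewords.
  weight 5: 4 codewords.
  weight 6: 3 codewords.
  weight 7: 1 codewords.
Minimum distance d = smallest w > 0 with A_w > 0 = 1.
Sanity: Σ A_w = 16 = 2^4 = 16 ✓.


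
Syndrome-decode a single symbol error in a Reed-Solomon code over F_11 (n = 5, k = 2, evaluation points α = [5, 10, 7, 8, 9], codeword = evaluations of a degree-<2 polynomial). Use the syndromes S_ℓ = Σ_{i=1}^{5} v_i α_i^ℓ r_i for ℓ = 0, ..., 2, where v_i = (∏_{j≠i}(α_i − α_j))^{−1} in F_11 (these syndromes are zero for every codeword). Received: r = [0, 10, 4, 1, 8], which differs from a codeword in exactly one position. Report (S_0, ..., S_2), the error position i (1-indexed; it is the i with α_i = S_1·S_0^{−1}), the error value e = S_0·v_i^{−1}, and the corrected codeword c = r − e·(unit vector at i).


S = (1, 8, 9), error at position 4, error magnitude e = 6, c = [0, 10, 4, 6, 8].

Step 1: column multipliers v_i = (∏_{j≠i}(α_i − α_j))^{−1} mod 11.
  i = 1 (α = 5): (5−10)(5−7)(5−8)(5−9) = (−5)·(−2)·(−3)·(−4) = 120 ≡ 10, so v_1 = 10^{−1} = 10 (mod 11).
  i = 2 (α = 10): (10−5)(10−7)(10−8)(10−9) = 5·3·2·1 = 30 ≡ 8, so v_2 = 8^{−1} = 7 (mod 11).
  i = 3 (α = 7): (7−5)(7−10)(7−8)(7−9) = 2·(−3)·(−1)·(−2) = −12 ≡ 10, so v_3 = 10^{−1} = 10 (mod 11).
  i = 4 (α = 8): (8−5)(8−10)(8−7)(8−9) = 3·(−2)·1·(−1) = 6 ≡ 6, so v_4 = 6^{−1} = 2 (mod 11).
  i = 5 (α = 9): (9−5)(9−10)(9−7)(9−8) = 4·(−1)·2·1 = −8 ≡ 3, so v_5 = 3^{−1} = 4 (mod 11).
  v = [10, 7, 10, 2, 4].
Step 2: syndromes of r = [0, 10, 4, 1, 8] (all sums mod 11).
  S_0 = Σ v_i r_i = 10·0 + 7·10 + 10·4 + 2·1 + 4·8 = 144 ≡ 1.
  S_1 = Σ v_i α_i r_i = 10·5·0 + 7·10·10 + 10·7·4 + 2·8·1 + 4·9·8 = 1284 ≡ 8.
  α_i^2 mod 11 = [3, 1, 5, 9, 4].
  S_2 = Σ v_i α_i^2 r_i = 10·3·0 + 7·1·10 + 10·5·4 + 2·9·1 + 4·4·8 = 416 ≡ 9.
  S = (1, 8, 9) ≠ 0, so r is not a codeword (an error is present).
Step 3: locate the error. For a single error e at position i, S_ℓ = v_i·e·α_i^ℓ, so α_err = S_1/S_0.
  S_0^{−1} = 1^{−1} = 1 (mod 11), so α_err = 8·1 = 8 ≡ 8 = α_4. Error position i = 4.
  Consistency check: S_2/S_1 = 9·7 = 63 ≡ 8 = α_err ✓ (single-error assumption holds).
Step 4: error magnitude e = S_0/v_4 = S_0·∏_{j≠4}(α_4 − α_j) = 1·6 = 6 ≡ 6 (mod 11).
Step 5: correct position 4: c_4 = r_4 − e = 1 − 6 ≡ 6 (mod 11). Hence c = [0, 10, 4, 6, 8].
  Check: interpolating c through the α_i gives m(x) = 1 + 2·x (degree < 2) with m(α_i) = c_i for every i, so c is indeed a codeword.


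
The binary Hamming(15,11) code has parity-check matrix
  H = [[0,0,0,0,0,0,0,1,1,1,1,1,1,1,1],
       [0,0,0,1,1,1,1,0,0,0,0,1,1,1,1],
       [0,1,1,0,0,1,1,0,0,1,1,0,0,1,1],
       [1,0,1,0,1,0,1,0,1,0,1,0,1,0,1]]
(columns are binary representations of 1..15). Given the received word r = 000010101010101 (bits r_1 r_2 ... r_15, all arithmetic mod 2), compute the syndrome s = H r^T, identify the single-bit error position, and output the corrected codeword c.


s = (0, 0, 1, 0)^T, error position = 2, corrected codeword c = 010010101010101

Compute s = H r^T mod 2 one row at a time:
  s_1 = 0 + 1 + 0 + 1 + 0 + 1 + 0 + 1 = 4 ≡ 0 (mod 2).
  s_2 = 0 + 1 + 0 + 1 + 0 + 1 + 0 + 1 = 4 ≡ 0 (mod 2).
  s_3 = 0 + 0 + 0 + 1 + 0 + 1 + 0 + 1 = 3 ≡ 1 (mod 2).
  s_4 = 0 + 0 + 1 + 1 + 1 + 1 + 1 + 1 = 6 ≡ 0 (mod 2).
s = (0, 0, 1, 0)^T — this equals column 2 of H (binary 0010), so error is at position 2.
Correct: flip bit 2 of r = 000010101010101 to get c = 010010101010101.


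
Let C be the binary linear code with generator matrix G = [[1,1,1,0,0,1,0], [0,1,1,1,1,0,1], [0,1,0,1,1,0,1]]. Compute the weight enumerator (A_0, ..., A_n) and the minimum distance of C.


Weight distribution: A_0 = 1, A_1 = 1, A_3 = 1, A_4 = 2, A_5 = 2, A_6 = 1. Minimum distance d = 1.

Enumerate all 2^3 = 8 messages m ∈ F_2^3.
For each, compute codeword c = mG in F_2^7, then tally its weight.
  m = 000 → c = 0000000, weight = 0.
  m = 100 → c = 1110010, weight = 4.
  m = 010 → c = 0111101, weight = 5.
  m = 110 → c = 1001111, weight = 5.
  m = 001 → c = 0101101, weight = 4.
  m = 101 → c = 1011111, weight = 6.
  m = 011 → c = 0010000, weight = 1.
  m = 111 → c = 1100010, weight = 3.
Tally weights:
  weight 0: 1 codewords.
  weight 1: 1 codewords.
  weight 3: 1 codewords.
  weight 4: 2 codewords.
  weight 5: 2 codewords.
  weight 6: 1 codewords.
Minimum distance d = smallest w > 0 with A_w > 0 = 1.
Sanity: Σ A_w = 8 = 2^3 = 8 ✓.


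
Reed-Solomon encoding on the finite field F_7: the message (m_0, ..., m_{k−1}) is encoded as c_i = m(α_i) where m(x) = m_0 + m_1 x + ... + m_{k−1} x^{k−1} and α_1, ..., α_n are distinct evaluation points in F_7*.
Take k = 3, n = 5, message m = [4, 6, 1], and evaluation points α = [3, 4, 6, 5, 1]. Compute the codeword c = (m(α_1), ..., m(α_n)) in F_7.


c = [3, 2, 6, 3, 4]

Message polynomial: m(x) = 4 + 6·x + 1·x^2 (mod 7).
For each evaluation point α_i, compute m(α_i) mod 7:
  α_1 = 3: Horner steps 1 → 2 → 3, so m(3) = 3.
  α_2 = 4: Horner steps 1 → 3 → 2, so m(4) = 2.
  α_3 = 6: Horner steps 1 → 5 → 6, so m(6) = 6.
  α_4 = 5: Horner steps 1 → 4 → 3, so m(5) = 3.
  α_5 = 1: Horner steps 1 → 0 → 4, so m(1) = 4.
Codeword c = [3, 2, 6, 3, 4] ∈ F_7^5.


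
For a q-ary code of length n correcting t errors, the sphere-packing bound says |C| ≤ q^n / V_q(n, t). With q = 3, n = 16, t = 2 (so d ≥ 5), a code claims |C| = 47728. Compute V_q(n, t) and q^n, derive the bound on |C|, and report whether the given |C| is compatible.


V_q(n, t) = 513, q^n = 43046721, Hamming bound = 83911, |C| = 47728 ≤ bound (satisfied).

Step 1: Compute V_q(n, t) = Σ_{j=0}^2 C(n, j) (q−1)^j.
  j = 0: C(16,0)·(2)^0 = 1·1 = 1.
  j = 1: C(16,1)·(2)^1 = 16·2 = 32.
  j = 2: C(16,2)·(2)^2 = 120·4 = 480.
  V_q(n, t) = 1 + 32 + 480 = 513.
Step 2: q^n = 3^16 = 43046721.
Step 3: Hamming bound ⌊q^n / V_q(n,t)⌋ = ⌊43046721/513⌋ = 83911.
Step 4: Compare |C| = 47728 to 83911: satisfied.
The claimed |C| lies below the Hamming bound.


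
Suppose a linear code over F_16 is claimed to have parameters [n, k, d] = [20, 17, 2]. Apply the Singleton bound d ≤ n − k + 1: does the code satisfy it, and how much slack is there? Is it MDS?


Singleton RHS = n − k + 1 = 4, slack = 2, bound satisfied, not MDS.

Singleton bound: d ≤ n − k + 1.
Here n = 20, k = 17, so n − k + 1 = 4.
Given d = 2, check d ≤ 4: YES.
Slack = (n − k + 1) − d = 2.
The code is NOT MDS (slack = 2 > 0).
Description: the claimed parameters are [20, 17, 2]_16; such a code would be non-MDS.


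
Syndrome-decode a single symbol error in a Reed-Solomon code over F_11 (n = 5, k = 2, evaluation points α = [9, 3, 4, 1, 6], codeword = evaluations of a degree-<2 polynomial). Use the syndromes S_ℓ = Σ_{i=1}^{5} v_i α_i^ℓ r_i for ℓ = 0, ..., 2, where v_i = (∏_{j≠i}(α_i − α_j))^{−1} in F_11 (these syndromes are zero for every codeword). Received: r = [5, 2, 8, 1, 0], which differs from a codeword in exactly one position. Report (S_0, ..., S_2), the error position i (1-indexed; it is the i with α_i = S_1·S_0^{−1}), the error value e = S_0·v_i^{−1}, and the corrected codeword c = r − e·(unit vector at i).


S = (10, 5, 8), error at position 5, error magnitude e = 2, c = [5, 2, 8, 1, 9].

Step 1: column multipliers v_i = (∏_{j≠i}(α_i − α_j))^{−1} mod 11.
  i = 1 (α = 9): (9−3)(9−4)(9−1)(9−6) = 6·5·8·3 = 720 ≡ 5, so v_1 = 5^{−1} = 9 (mod 11).
  i = 2 (α = 3): (3−9)(3−4)(3−1)(3−6) = (−6)·(−1)·2·(−3) = −36 ≡ 8, so v_2 = 8^{−1} = 7 (mod 11).
  i = 3 (α = 4): (4−9)(4−3)(4−1)(4−6) = (−5)·1·3·(−2) = 30 ≡ 8, so v_3 = 8^{−1} = 7 (mod 11).
  i = 4 (α = 1): (1−9)(1−3)(1−4)(1−6) = (−8)·(−2)·(−3)·(−5) = 240 ≡ 9, so v_4 = 9^{−1} = 5 (mod 11).
  i = 5 (α = 6): (6−9)(6−3)(6−4)(6−1) = (−3)·3·2·5 = −90 ≡ 9, so v_5 = 9^{−1} = 5 (mod 11).
  v = [9, 7, 7, 5, 5].
Step 2: syndromes of r = [5, 2, 8, 1, 0] (all sums mod 11).
  S_0 = Σ v_i r_i = 9·5 + 7·2 + 7·8 + 5·1 + 5·0 = 120 ≡ 10.
  S_1 = Σ v_i α_i r_i = 9·9·5 + 7·3·2 + 7·4·8 + 5·1·1 + 5·6·0 = 676 ≡ 5.
  α_i^2 mod 11 = [4, 9, 5, 1, 3].
  S_2 = Σ v_i α_i^2 r_i = 9·4·5 + 7·9·2 + 7·5·8 + 5·1·1 + 5·3·0 = 591 ≡ 8.
  S = (10, 5, 8) ≠ 0, so r is not a codeword (an error is present).
Step 3: locate the error. For a single error e at position i, S_ℓ = v_i·e·α_i^ℓ, so α_err = S_1/S_0.
  S_0^{−1} = 10^{−1} = 10 (mod 11), so α_err = 5·10 = 50 ≡ 6 = α_5. Error position i = 5.
  Consistency check: S_2/S_1 = 8·9 = 72 ≡ 6 = α_err ✓ (single-error assumption holds).
Step 4: error magnitude e = S_0/v_5 = S_0·∏_{j≠5}(α_5 − α_j) = 10·9 = 90 ≡ 2 (mod 11).
Step 5: correct position 5: c_5 = r_5 − e = 0 − 2 ≡ 9 (mod 11). Hence c = [5, 2, 8, 1, 9].
  Check: interpolating c through the α_i gives m(x) = 6 + 6·x (degree < 2) with m(α_i) = c_i for every i, so c is indeed a codeword.


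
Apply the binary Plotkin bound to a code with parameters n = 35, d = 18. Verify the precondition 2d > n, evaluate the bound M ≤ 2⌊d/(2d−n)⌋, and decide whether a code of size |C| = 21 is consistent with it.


Plotkin bound M ≤ 36; given |C| = 21 ≤ bound (satisfied).

Check applicability: 2d = 36, n = 35.
2d − n = 1 > 0, so Plotkin applies.
Compute d/(2d−n) = 18/1 ≈ 18.0000.
⌊d/(2d−n)⌋ = 18.
Plotkin bound: M ≤ 2·18 = 36.
Given |C| = 21, check: satisfied.
This |C| is below the Plotkin bound.


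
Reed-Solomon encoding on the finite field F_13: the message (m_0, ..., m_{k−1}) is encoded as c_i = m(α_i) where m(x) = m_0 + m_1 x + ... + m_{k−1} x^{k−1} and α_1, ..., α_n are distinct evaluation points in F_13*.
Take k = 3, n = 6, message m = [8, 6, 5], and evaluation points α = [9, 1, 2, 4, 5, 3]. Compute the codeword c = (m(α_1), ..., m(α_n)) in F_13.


c = [12, 6, 1, 8, 7, 6]

Message polynomial: m(x) = 8 + 6·x + 5·x^2 (mod 13).
For each evaluation point α_i, compute m(α_i) mod 13:
  α_1 = 9: Horner steps 5 → 12 → 12, so m(9) = 12.
  α_2 = 1: Horner steps 5 → 11 → 6, so m(1) = 6.
  α_3 = 2: Horner steps 5 → 3 → 1, so m(2) = 1.
  α_4 = 4: Horner steps 5 → 0 → 8, so m(4) = 8.
  α_5 = 5: Horner steps 5 → 5 → 7, so m(5) = 7.
  α_6 = 3: Horner steps 5 → 8 → 6, so m(3) = 6.
Codeword c = [12, 6, 1, 8, 7, 6] ∈ F_13^6.


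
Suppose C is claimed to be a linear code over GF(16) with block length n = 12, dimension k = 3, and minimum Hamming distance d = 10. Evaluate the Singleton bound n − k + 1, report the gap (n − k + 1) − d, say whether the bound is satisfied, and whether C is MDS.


Singleton RHS = n − k + 1 = 10, slack = 0, bound satisfied, MDS.

Singleton bound: d ≤ n − k + 1.
Here n = 12, k = 3, so n − k + 1 = 10.
Given d = 10, check d ≤ 10: YES.
Slack = (n − k + 1) − d = 0.
The code is MDS (slack = 0).
Description: the claimed parameters are [12, 3, 10]_16; such a code would be MDS (meets Singleton bound).


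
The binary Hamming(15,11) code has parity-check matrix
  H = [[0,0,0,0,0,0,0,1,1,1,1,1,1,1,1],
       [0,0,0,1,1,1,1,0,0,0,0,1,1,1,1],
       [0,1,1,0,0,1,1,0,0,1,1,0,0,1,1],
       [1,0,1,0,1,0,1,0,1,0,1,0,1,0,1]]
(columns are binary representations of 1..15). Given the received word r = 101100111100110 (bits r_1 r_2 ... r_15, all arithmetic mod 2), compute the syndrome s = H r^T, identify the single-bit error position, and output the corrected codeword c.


s = (1, 0, 0, 1)^T, error position = 9, corrected codeword c = 101100110100110

Compute s = H r^T mod 2 one row at a time:
  s_1 = 1 + 1 + 1 + 0 + 0 + 1 + 1 + 0 = 5 ≡ 1 (mod 2).
  s_2 = 1 + 0 + 0 + 1 + 0 + 1 + 1 + 0 = 4 ≡ 0 (mod 2).
  s_3 = 0 + 1 + 0 + 1 + 1 + 0 + 1 + 0 = 4 ≡ 0 (mod 2).
  s_4 = 1 + 1 + 0 + 1 + 1 + 0 + 1 + 0 = 5 ≡ 1 (mod 2).
s = (1, 0, 0, 1)^T — this equals column 9 of H (binary 1001), so error is at position 9.
Correct: flip bit 9 of r = 101100111100110 to get c = 101100110100110.


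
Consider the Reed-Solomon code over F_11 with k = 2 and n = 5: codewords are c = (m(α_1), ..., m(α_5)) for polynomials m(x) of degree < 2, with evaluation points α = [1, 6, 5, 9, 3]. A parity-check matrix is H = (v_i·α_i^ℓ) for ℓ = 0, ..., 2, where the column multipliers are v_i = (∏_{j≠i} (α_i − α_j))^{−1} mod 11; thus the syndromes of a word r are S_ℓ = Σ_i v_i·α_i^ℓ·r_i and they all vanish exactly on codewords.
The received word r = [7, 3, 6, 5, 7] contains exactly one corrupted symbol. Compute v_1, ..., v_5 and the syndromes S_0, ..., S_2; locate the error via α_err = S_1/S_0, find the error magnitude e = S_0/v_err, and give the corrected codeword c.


S = (10, 8, 2), error at position 5, error magnitude e = 6, c = [7, 3, 6, 5, 1].

Step 1: column multipliers v_i = (∏_{j≠i}(α_i − α_j))^{−1} mod 11.
  i = 1 (α = 1): (1−6)(1−5)(1−9)(1−3) = (−5)·(−4)·(−8)·(−2) = 320 ≡ 1, so v_1 = 1^{−1} = 1 (mod 11).
  i = 2 (α = 6): (6−1)(6−5)(6−9)(6−3) = 5·1·(−3)·3 = −45 ≡ 10, so v_2 = 10^{−1} = 10 (mod 11).
  i = 3 (α = 5): (5−1)(5−6)(5−9)(5−3) = 4·(−1)·(−4)·2 = 32 ≡ 10, so v_3 = 10^{−1} = 10 (mod 11).
  i = 4 (α = 9): (9−1)(9−6)(9−5)(9−3) = 8·3·4·6 = 576 ≡ 4, so v_4 = 4^{−1} = 3 (mod 11).
  i = 5 (α = 3): (3−1)(3−6)(3−5)(3−9) = 2·(−3)·(−2)·(−6) = −72 ≡ 5, so v_5 = 5^{−1} = 9 (mod 11).
  v = [1, 10, 10, 3, 9].
Step 2: syndromes of r = [7, 3, 6, 5, 7] (all sums mod 11).
  S_0 = Σ v_i r_i = 1·7 + 10·3 + 10·6 + 3·5 + 9·7 = 175 ≡ 10.
  S_1 = Σ v_i α_i r_i = 1·1·7 + 10·6·3 + 10·5·6 + 3·9·5 + 9·3·7 = 811 ≡ 8.
  α_i^2 mod 11 = [1, 3, 3, 4, 9].
  S_2 = Σ v_i α_i^2 r_i = 1·1·7 + 10·3·3 + 10·3·6 + 3·4·5 + 9·9·7 = 904 ≡ 2.
  S = (10, 8, 2) ≠ 0, so r is not a codeword (an error is present).
Step 3: locate the error. For a single error e at position i, S_ℓ = v_i·e·α_i^ℓ, so α_err = S_1/S_0.
  S_0^{−1} = 10^{−1} = 10 (mod 11), so α_err = 8·10 = 80 ≡ 3 = α_5. Error position i = 5.
  Consistency check: S_2/S_1 = 2·7 = 14 ≡ 3 = α_err ✓ (single-error assumption holds).
Step 4: error magnitude e = S_0/v_5 = S_0·∏_{j≠5}(α_5 − α_j) = 10·5 = 50 ≡ 6 (mod 11).
Step 5: correct position 5: c_5 = r_5 − e = 7 − 6 ≡ 1 (mod 11). Hence c = [7, 3, 6, 5, 1].
  Check: interpolating c through the α_i gives m(x) = 10 + 8·x (degree < 2) with m(α_i) = c_i for every i, so c is indeed a codeword.


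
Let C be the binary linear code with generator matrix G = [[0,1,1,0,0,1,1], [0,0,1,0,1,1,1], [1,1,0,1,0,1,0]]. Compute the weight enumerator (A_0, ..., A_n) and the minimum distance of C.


Weight distribution: A_0 = 1, A_2 = 1, A_4 = 5, A_6 = 1. Minimum distance d = 2.

Enumerate all 2^3 = 8 messages m ∈ F_2^3.
For each, compute codeword c = mG in F_2^7, then tally its weight.
  m = 000 → c = 0000000, weight = 0.
  m = 100 → c = 0110011, weight = 4.
  m = 010 → c = 0010111, weight = 4.
  m = 110 → c = 0100100, weight = 2.
  m = 001 → c = 1101010, weight = 4.
  m = 101 → c = 1011001, weight = 4.
  m = 011 → c = 1111101, weight = 6.
  m = 111 → c = 1001110, weight = 4.
Tally weights:
  weight 0: 1 codewords.
  weight 2: 1 codewords.
  weight 4: 5 codewords.
  weight 6: 1 codewords.
Minimum distance d = smallest w > 0 with A_w > 0 = 2.
Sanity: Σ A_w = 8 = 2^3 = 8 ✓.


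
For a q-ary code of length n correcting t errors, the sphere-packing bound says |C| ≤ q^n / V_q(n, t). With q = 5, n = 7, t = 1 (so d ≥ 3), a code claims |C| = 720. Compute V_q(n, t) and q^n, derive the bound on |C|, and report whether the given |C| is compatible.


V_q(n, t) = 29, q^n = 78125, Hamming bound = 2693, |C| = 720 ≤ bound (satisfied).

Step 1: Compute V_q(n, t) = Σ_{j=0}^1 C(n, j) (q−1)^j.
  j = 0: C(7,0)·(4)^0 = 1·1 = 1.
  j = 1: C(7,1)·(4)^1 = 7·4 = 28.
  V_q(n, t) = 1 + 28 = 29.
Step 2: q^n = 5^7 = 78125.
Step 3: Hamming bound ⌊q^n / V_q(n,t)⌋ = ⌊78125/29⌋ = 2693.
Step 4: Compare |C| = 720 to 2693: satisfied.
The claimed |C| lies below the Hamming bound.


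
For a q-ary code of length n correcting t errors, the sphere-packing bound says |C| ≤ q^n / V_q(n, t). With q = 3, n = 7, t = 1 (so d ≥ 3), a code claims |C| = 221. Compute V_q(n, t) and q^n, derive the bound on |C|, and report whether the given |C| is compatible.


V_q(n, t) = 15, q^n = 2187, Hamming bound = 145, |C| = 221 > bound (violated).

Step 1: Compute V_q(n, t) = Σ_{j=0}^1 C(n, j) (q−1)^j.
  j = 0: C(7,0)·(2)^0 = 1·1 = 1.
  j = 1: C(7,1)·(2)^1 = 7·2 = 14.
  V_q(n, t) = 1 + 14 = 15.
Step 2: q^n = 3^7 = 2187.
Step 3: Hamming bound ⌊q^n / V_q(n,t)⌋ = ⌊2187/15⌋ = 145.
Step 4: Compare |C| = 221 to 145: violated.
The claimed |C| lies above the Hamming bound, so no 3-ary code of length 7 with d ≥ 3 can have 221 codewords.


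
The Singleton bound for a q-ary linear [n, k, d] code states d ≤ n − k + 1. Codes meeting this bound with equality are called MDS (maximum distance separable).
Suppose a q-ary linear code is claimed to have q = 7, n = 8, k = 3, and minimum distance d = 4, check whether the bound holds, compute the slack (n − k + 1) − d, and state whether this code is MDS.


Singleton RHS = n − k + 1 = 6, slack = 2, bound satisfied, not MDS.

Singleton bound: d ≤ n − k + 1.
Here n = 8, k = 3, so n − k + 1 = 6.
Given d = 4, check d ≤ 6: YES.
Slack = (n − k + 1) − d = 2.
The code is NOT MDS (slack = 2 > 0).
Description: the claimed parameters are [8, 3, 4]_7; such a code would be non-MDS.


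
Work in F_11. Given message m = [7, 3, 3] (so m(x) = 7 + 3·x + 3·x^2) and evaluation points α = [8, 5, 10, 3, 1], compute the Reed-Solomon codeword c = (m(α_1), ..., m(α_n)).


c = [3, 9, 7, 10, 2]

Message polynomial: m(x) = 7 + 3·x + 3·x^2 (mod 11).
For each evaluation point α_i, compute m(α_i) mod 11:
  α_1 = 8: Horner steps 3 → 5 → 3, so m(8) = 3.
  α_2 = 5: Horner steps 3 → 7 → 9, so m(5) = 9.
  α_3 = 10: Horner steps 3 → 0 → 7, so m(10) = 7.
  α_4 = 3: Horner steps 3 → 1 → 10, so m(3) = 10.
  α_5 = 1: Horner steps 3 → 6 → 2, so m(1) = 2.
Codeword c = [3, 9, 7, 10, 2] ∈ F_11^5.


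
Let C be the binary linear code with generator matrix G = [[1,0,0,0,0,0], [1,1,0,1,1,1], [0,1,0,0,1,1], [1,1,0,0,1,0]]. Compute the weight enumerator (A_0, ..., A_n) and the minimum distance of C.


Weight distribution: A_0 = 1, A_1 = 3, A_2 = 4, A_3 = 4, A_4 = 3, A_5 = 1. Minimum distance d = 1.

Enumerate all 2^4 = 16 messages m ∈ F_2^4.
For each, compute codeword c = mG in F_2^6, then tally its weight.
  m = 0000 → c = 000000, weight = 0.
  m = 1000 → c = 100000, weight = 1.
  m = 0100 → c = 110111, weight = 5.
  m = 1100 → c = 010111, weight = 4.
  m = 0010 → c = 010011, weight = 3.
  m = 1010 → c = 110011, weight = 4.
  m = 0110 → c = 100100, weight = 2.
  m = 1110 → c = 000100, weight = 1.
  m = 0001 → c = 110010, weight = 3.
  m = 1001 → c = 010010, weight = 2.
  m = 0101 → c = 000101, weight = 2.
  m = 1101 → c = 100101, weight = 3.
  m = 0011 → c = 100001, weight = 2.
  m = 1011 → c = 000001, weight = 1.
  m = 0111 → c = 010110, weight = 3.
  m = 1111 → c = 110110, weight = 4.
Tally weights:
  weight 0: 1 codewords.
  weight 1: 3 codewords.
  weight 2: 4 codewords.
  weight 3: 4 codewords.
  weight 4: 3 codewords.
  weight 5: 1 codewords.
Minimum distance d = smallest w > 0 with A_w > 0 = 1.
Sanity: Σ A_w = 16 = 2^4 = 16 ✓.


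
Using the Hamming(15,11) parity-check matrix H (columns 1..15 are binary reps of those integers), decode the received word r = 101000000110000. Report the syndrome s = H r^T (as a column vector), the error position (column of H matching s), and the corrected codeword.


s = (0, 0, 1, 1)^T, error position = 3, corrected codeword c = 100000000110000

Compute s = H r^T mod 2 one row at a time:
  s_1 = 0 + 0 + 1 + 1 + 0 + 0 + 0 + 0 = 2 ≡ 0 (mod 2).
  s_2 = 0 + 0 + 0 + 0 + 0 + 0 + 0 + 0 = 0 ≡ 0 (mod 2).
  s_3 = 0 + 1 + 0 + 0 + 1 + 1 + 0 + 0 = 3 ≡ 1 (mod 2).
  s_4 = 1 + 1 + 0 + 0 + 0 + 1 + 0 + 0 = 3 ≡ 1 (mod 2).
s = (0, 0, 1, 1)^T — this equals column 3 of H (binary 0011), so error is at position 3.
Correct: flip bit 3 of r = 101000000110000 to get c = 100000000110000.


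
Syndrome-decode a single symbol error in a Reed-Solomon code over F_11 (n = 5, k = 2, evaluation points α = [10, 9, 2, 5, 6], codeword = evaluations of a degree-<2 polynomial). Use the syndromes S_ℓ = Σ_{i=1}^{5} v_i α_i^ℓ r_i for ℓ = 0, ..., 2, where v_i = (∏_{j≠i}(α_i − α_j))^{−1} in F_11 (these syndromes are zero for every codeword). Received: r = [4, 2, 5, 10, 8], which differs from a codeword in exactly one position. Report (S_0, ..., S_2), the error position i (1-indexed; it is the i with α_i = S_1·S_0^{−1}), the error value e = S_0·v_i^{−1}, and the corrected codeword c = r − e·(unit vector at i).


S = (8, 3, 8), error at position 1, error magnitude e = 4, c = [0, 2, 5, 10, 8].

Step 1: column multipliers v_i = (∏_{j≠i}(α_i − α_j))^{−1} mod 11.
  i = 1 (α = 10): (10−9)(10−2)(10−5)(10−6) = 1·8·5·4 = 160 ≡ 6, so v_1 = 6^{−1} = 2 (mod 11).
  i = 2 (α = 9): (9−10)(9−2)(9−5)(9−6) = (−1)·7·4·3 = −84 ≡ 4, so v_2 = 4^{−1} = 3 (mod 11).
  i = 3 (α = 2): (2−10)(2−9)(2−5)(2−6) = (−8)·(−7)·(−3)·(−4) = 672 ≡ 1, so v_3 = 1^{−1} = 1 (mod 11).
  i = 4 (α = 5): (5−10)(5−9)(5−2)(5−6) = (−5)·(−4)·3·(−1) = −60 ≡ 6, so v_4 = 6^{−1} = 2 (mod 11).
  i = 5 (α = 6): (6−10)(6−9)(6−2)(6−5) = (−4)·(−3)·4·1 = 48 ≡ 4, so v_5 = 4^{−1} = 3 (mod 11).
  v = [2, 3, 1, 2, 3].
Step 2: syndromes of r = [4, 2, 5, 10, 8] (all sums mod 11).
  S_0 = Σ v_i r_i = 2·4 + 3·2 + 1·5 + 2·10 + 3·8 = 63 ≡ 8.
  S_1 = Σ v_i α_i r_i = 2·10·4 + 3·9·2 + 1·2·5 + 2·5·10 + 3·6·8 = 388 ≡ 3.
  α_i^2 mod 11 = [1, 4, 4, 3, 3].
  S_2 = Σ v_i α_i^2 r_i = 2·1·4 + 3·4·2 + 1·4·5 + 2·3·10 + 3·3·8 = 184 ≡ 8.
  S = (8, 3, 8) ≠ 0, so r is not a codeword (an error is present).
Step 3: locate the error. For a single error e at position i, S_ℓ = v_i·e·α_i^ℓ, so α_err = S_1/S_0.
  S_0^{−1} = 8^{−1} = 7 (mod 11), so α_err = 3·7 = 21 ≡ 10 = α_1. Error position i = 1.
  Consistency check: S_2/S_1 = 8·4 = 32 ≡ 10 = α_err ✓ (single-error assumption holds).
Step 4: error magnitude e = S_0/v_1 = S_0·∏_{j≠1}(α_1 − α_j) = 8·6 = 48 ≡ 4 (mod 11).
Step 5: correct position 1: c_1 = r_1 − e = 4 − 4 ≡ 0 (mod 11). Hence c = [0, 2, 5, 10, 8].
  Check: interpolating c through the α_i gives m(x) = 9 + 9·x (degree < 2) with m(α_i) = c_i for every i, so c is indeed a codeword.


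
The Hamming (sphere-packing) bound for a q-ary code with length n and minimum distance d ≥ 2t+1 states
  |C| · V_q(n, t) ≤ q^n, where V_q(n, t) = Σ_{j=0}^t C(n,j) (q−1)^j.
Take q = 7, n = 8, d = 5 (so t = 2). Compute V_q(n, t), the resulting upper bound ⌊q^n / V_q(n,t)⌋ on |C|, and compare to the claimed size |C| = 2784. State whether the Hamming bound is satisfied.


V_q(n, t) = 1057, q^n = 5764801, Hamming bound = 5453, |C| = 2784 ≤ bound (satisfied).

Step 1: Compute V_q(n, t) = Σ_{j=0}^2 C(n, j) (q−1)^j.
  j = 0: C(8,0)·(6)^0 = 1·1 = 1.
  j = 1: C(8,1)·(6)^1 = 8·6 = 48.
  j = 2: C(8,2)·(6)^2 = 28·36 = 1008.
  V_q(n, t) = 1 + 48 + 1008 = 1057.
Step 2: q^n = 7^8 = 5764801.
Step 3: Hamming bound ⌊q^n / V_q(n,t)⌋ = ⌊5764801/1057⌋ = 5453.
Step 4: Compare |C| = 2784 to 5453: satisfied.
The claimed |C| lies below the Hamming bound.


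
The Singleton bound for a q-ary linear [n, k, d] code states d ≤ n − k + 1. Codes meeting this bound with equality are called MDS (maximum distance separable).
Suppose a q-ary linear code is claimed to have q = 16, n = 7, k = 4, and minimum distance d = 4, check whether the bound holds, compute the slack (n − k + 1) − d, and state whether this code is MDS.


Singleton RHS = n − k + 1 = 4, slack = 0, bound satisfied, MDS.

Singleton bound: d ≤ n − k + 1.
Here n = 7, k = 4, so n − k + 1 = 4.
Given d = 4, check d ≤ 4: YES.
Slack = (n − k + 1) − d = 0.
The code is MDS (slack = 0).
Description: the claimed parameters are [7, 4, 4]_16; such a code would be MDS (meets Singleton bound).


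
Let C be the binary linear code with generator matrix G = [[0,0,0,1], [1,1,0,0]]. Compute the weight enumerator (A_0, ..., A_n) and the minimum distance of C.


Weight distribution: A_0 = 1, A_1 = 1, A_2 = 1, A_3 = 1. Minimum distance d = 1.

Enumerate all 2^2 = 4 messages m ∈ F_2^2.
For each, compute codeword c = mG in F_2^4, then tally its weight.
  m = 00 → c = 0000, weight = 0.
  m = 10 → c = 0001, weight = 1.
  m = 01 → c = 1100, weight = 2.
  m = 11 → c = 1101, weight = 3.
Tally weights:
  weight 0: 1 codewords.
  weight 1: 1 codewords.
  weight 2: 1 codewords.
  weight 3: 1 codewords.
Minimum distance d = smallest w > 0 with A_w > 0 = 1.
Sanity: Σ A_w = 4 = 2^2 = 4 ✓.


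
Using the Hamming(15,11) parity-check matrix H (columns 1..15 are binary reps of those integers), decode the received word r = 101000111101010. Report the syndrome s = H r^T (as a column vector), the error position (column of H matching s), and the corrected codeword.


s = (1, 1, 0, 0)^T, error position = 12, corrected codeword c = 101000111100010

Compute s = H r^T mod 2 one row at a time:
  s_1 = 1 + 1 + 1 + 0 + 1 + 0 + 1 + 0 = 5 ≡ 1 (mod 2).
  s_2 = 0 + 0 + 0 + 1 + 1 + 0 + 1 + 0 = 3 ≡ 1 (mod 2).
  s_3 = 0 + 1 + 0 + 1 + 1 + 0 + 1 + 0 = 4 ≡ 0 (mod 2).
  s_4 = 1 + 1 + 0 + 1 + 1 + 0 + 0 + 0 = 4 ≡ 0 (mod 2).
s = (1, 1, 0, 0)^T — this equals column 12 of H (binary 1100), so error is at position 12.
Correct: flip bit 12 of r = 101000111101010 to get c = 101000111100010.


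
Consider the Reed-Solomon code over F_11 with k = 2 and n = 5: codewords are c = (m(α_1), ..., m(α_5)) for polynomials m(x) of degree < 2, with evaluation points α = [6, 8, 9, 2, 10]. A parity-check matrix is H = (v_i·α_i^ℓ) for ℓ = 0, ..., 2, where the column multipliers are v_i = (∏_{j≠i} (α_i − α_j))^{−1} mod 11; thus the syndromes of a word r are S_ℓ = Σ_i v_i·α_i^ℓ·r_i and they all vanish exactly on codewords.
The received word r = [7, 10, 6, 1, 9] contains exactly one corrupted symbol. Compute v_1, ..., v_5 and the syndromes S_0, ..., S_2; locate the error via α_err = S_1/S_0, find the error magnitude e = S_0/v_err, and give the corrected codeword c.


S = (2, 9, 2), error at position 5, error magnitude e = 7, c = [7, 10, 6, 1, 2].

Step 1: column multipliers v_i = (∏_{j≠i}(α_i − α_j))^{−1} mod 11.
  i = 1 (α = 6): (6−8)(6−9)(6−2)(6−10) = (−2)·(−3)·4·(−4) = −96 ≡ 3, so v_1 = 3^{−1} = 4 (mod 11).
  i = 2 (α = 8): (8−6)(8−9)(8−2)(8−10) = 2·(−1)·6·(−2) = 24 ≡ 2, so v_2 = 2^{−1} = 6 (mod 11).
  i = 3 (α = 9): (9−6)(9−8)(9−2)(9−10) = 3·1·7·(−1) = −21 ≡ 1, so v_3 = 1^{−1} = 1 (mod 11).
  i = 4 (α = 2): (2−6)(2−8)(2−9)(2−10) = (−4)·(−6)·(−7)·(−8) = 1344 ≡ 2, so v_4 = 2^{−1} = 6 (mod 11).
  i = 5 (α = 10): (10−6)(10−8)(10−9)(10−2) = 4·2·1·8 = 64 ≡ 9, so v_5 = 9^{−1} = 5 (mod 11).
  v = [4, 6, 1, 6, 5].
Step 2: syndromes of r = [7, 10, 6, 1, 9] (all sums mod 11).
  S_0 = Σ v_i r_i = 4·7 + 6·10 + 1·6 + 6·1 + 5·9 = 145 ≡ 2.
  S_1 = Σ v_i α_i r_i = 4·6·7 + 6·8·10 + 1·9·6 + 6·2·1 + 5·10·9 = 1164 ≡ 9.
  α_i^2 mod 11 = [3, 9, 4, 4, 1].
  S_2 = Σ v_i α_i^2 r_i = 4·3·7 + 6·9·10 + 1·4·6 + 6·4·1 + 5·1·9 = 717 ≡ 2.
  S = (2, 9, 2) ≠ 0, so r is not a codeword (an error is present).
Step 3: locate the error. For a single error e at position i, S_ℓ = v_i·e·α_i^ℓ, so α_err = S_1/S_0.
  S_0^{−1} = 2^{−1} = 6 (mod 11), so α_err = 9·6 = 54 ≡ 10 = α_5. Error position i = 5.
  Consistency check: S_2/S_1 = 2·5 = 10 ≡ 10 = α_err ✓ (single-error assumption holds).
Step 4: error magnitude e = S_0/v_5 = S_0·∏_{j≠5}(α_5 − α_j) = 2·9 = 18 ≡ 7 (mod 11).
Step 5: correct position 5: c_5 = r_5 − e = 9 − 7 ≡ 2 (mod 11). Hence c = [7, 10, 6, 1, 2].
  Check: interpolating c through the α_i gives m(x) = 9 + 7·x (degree < 2) with m(α_i) = c_i for every i, so c is indeed a codeword.


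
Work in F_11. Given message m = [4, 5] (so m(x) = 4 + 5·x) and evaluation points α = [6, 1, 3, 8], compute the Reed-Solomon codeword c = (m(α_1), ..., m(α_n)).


c = [1, 9, 8, 0]

Message polynomial: m(x) = 4 + 5·x (mod 11).
For each evaluation point α_i, compute m(α_i) mod 11:
  α_1 = 6: Horner steps 5 → 1, so m(6) = 1.
  α_2 = 1: Horner steps 5 → 9, so m(1) = 9.
  α_3 = 3: Horner steps 5 → 8, so m(3) = 8.
  α_4 = 8: Horner steps 5 → 0, so m(8) = 0.
Codeword c = [1, 9, 8, 0] ∈ F_11^4.


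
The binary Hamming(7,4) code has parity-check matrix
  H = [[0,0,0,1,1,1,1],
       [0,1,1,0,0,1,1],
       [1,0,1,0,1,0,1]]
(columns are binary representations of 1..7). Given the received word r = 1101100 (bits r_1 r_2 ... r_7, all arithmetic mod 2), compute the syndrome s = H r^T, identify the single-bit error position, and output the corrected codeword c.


s = (0, 1, 0)^T, error position = 2, corrected codeword c = 1001100

Compute s = H r^T mod 2 one row at a time:
  s_1 = 1 + 1 + 0 + 0 = 2 ≡ 0 (mod 2).
  s_2 = 1 + 0 + 0 + 0 = 1 ≡ 1 (mod 2).
  s_3 = 1 + 0 + 1 + 0 = 2 ≡ 0 (mod 2).
s = (0, 1, 0)^T — this equals column 2 of H (binary 010), so error is at position 2.
Correct: flip bit 2 of r = 1101100 to get c = 1001100.


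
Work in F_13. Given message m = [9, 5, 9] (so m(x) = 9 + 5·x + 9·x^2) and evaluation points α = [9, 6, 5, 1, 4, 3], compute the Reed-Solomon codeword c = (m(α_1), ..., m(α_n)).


c = [3, 12, 12, 10, 4, 1]

Message polynomial: m(x) = 9 + 5·x + 9·x^2 (mod 13).
For each evaluation point α_i, compute m(α_i) mod 13:
  α_1 = 9: Horner steps 9 → 8 → 3, so m(9) = 3.
  α_2 = 6: Horner steps 9 → 7 → 12, so m(6) = 12.
  α_3 = 5: Horner steps 9 → 11 → 12, so m(5) = 12.
  α_4 = 1: Horner steps 9 → 1 → 10, so m(1) = 10.
  α_5 = 4: Horner steps 9 → 2 → 4, so m(4) = 4.
  α_6 = 3: Horner steps 9 → 6 → 1, so m(3) = 1.
Codeword c = [3, 12, 12, 10, 4, 1] ∈ F_13^6.


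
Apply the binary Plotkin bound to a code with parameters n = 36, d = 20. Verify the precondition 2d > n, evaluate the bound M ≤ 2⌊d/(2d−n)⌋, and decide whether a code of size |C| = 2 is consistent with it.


Plotkin bound M ≤ 10; given |C| = 2 ≤ bound (satisfied).

Check applicability: 2d = 40, n = 36.
2d − n = 4 > 0, so Plotkin applies.
Compute d/(2d−n) = 20/4 ≈ 5.0000.
⌊d/(2d−n)⌋ = 5.
Plotkin bound: M ≤ 2·5 = 10.
Given |C| = 2, check: satisfied.
This |C| is below the Plotkin bound.
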